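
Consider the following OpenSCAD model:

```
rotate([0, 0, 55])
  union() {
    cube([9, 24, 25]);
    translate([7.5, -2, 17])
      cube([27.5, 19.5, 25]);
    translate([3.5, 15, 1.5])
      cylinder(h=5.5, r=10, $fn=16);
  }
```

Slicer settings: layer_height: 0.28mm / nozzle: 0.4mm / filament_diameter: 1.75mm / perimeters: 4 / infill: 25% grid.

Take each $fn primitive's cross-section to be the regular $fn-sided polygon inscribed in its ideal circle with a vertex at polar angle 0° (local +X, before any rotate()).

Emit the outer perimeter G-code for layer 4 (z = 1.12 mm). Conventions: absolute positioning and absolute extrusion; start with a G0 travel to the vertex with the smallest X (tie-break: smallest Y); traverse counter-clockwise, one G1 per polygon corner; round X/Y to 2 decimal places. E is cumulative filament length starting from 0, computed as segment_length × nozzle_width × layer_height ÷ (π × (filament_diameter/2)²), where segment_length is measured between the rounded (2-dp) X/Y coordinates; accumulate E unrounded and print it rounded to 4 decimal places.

G0 X-19.66 Y13.77 Z1.12
G1 X0.00 Y0.00 E1.1177
G1 X5.16 Y7.37 E1.5366
G1 X-14.50 Y21.14 E2.6543
G1 X-19.66 Y13.77 E3.0732

At z = 1.12 mm: the cube (footprint 9×24) is included at this height; the cube at (7.5, -2) is not intersected at this z (z outside [17, 42]); the cylinder at (3.5, 15) does not reach this height (z outside [1.5, 7]); Combining (union): only the 9×24 cube is present, so the union is just that shape — 1 connected region; (rotated 55° about Z; rotation is an isometry so areas/perimeters/island counts are preserved). The outline is a single polygon with 4 vertices. Extrusion per mm of travel: 0.4 × 0.28 / (π × 0.875²) = 0.046564. Accumulating E over each segment gives final E = 3.0732.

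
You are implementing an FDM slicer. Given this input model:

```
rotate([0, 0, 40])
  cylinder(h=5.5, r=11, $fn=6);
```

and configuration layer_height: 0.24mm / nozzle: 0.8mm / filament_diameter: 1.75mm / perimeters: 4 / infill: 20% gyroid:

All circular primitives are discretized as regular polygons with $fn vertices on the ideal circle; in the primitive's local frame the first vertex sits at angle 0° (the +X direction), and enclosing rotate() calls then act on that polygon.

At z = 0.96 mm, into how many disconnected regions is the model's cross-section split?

At z = 0.96 mm: the r=11 cylinder gives a regular 6-gon of circumradius 11 (constant along its height); (whole slice rotated 40° about Z — lengths, areas and connectivity unchanged). The result has 1 disconnected region.

1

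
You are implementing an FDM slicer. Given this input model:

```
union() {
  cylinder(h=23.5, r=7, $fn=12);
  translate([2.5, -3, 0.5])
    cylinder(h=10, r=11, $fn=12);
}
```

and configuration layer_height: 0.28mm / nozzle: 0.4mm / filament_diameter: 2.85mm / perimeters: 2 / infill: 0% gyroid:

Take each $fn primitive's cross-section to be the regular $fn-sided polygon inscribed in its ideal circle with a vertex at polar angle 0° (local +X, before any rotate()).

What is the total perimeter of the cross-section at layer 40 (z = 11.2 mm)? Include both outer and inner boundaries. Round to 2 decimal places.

At z = 11.2 mm: the r=7 cylinder gives a regular 12-gon of circumradius 7 (constant along its height) (perimeter = 2·12·7.000·sin(180°/12) = 43.48 mm); the cylinder at (2.5, -3) does not reach this height (z outside [0.5, 10.5]); Taking the union: only the r=7 cylinder is present, so the union is just that shape — boundary = 43.48 mm. Overall, the cross-section is a single solid region. Total boundary length (outer) = 43.48 mm.

43.48 mm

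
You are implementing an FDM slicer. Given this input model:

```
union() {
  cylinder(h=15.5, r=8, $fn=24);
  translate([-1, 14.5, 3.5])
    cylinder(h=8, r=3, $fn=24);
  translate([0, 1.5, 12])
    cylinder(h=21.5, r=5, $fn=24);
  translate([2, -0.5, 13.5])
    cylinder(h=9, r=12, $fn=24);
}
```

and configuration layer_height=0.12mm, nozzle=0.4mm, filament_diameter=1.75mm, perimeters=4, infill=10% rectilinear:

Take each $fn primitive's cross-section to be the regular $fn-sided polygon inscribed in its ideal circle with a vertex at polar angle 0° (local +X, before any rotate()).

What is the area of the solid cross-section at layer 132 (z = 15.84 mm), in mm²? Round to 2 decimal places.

At z = 15.84 mm: the cylinder is absent (z outside [0, 15.5]); the cylinder at (-1, 14.5) is absent (z outside [3.5, 11.5]); the r=5 cylinder at (0, 1.5) gives a regular 24-gon of circumradius 5 (constant along its height) (area = (24/2)·5.000²·sin(360°/24) = 77.65 mm²); the r=12 cylinder at (2, -0.5) contributes a regular 24-gon of circumradius 12 (area = (24/2)·12.000²·sin(360°/24) = 447.24 mm²); Taking the union: the r=5 cylinder at (0, 1.5) lies entirely inside the r=12 cylinder at (2, -0.5), so the union is just the r=12 cylinder at (2, -0.5) — area = 447.24 mm². Overall, the cross-section is a single solid region. Net area = 447.24 mm².

447.24 mm²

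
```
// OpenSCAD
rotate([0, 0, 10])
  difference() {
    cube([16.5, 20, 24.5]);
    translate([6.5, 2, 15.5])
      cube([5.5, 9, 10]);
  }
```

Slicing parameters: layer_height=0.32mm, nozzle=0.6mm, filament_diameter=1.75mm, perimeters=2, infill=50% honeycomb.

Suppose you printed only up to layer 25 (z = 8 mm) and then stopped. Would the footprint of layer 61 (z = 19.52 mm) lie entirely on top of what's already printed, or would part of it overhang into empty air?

Compare the two slices. At z = 8: the 16.5×20 cube contributes its full rectangle (area 330.00 mm²); the cube at (6.5, 2) is not intersected at this z (z outside [15.5, 25.5]); Taking the first minus the rest: none of the subtracted shapes is present at this height, so the 16.5×20 cube is unchanged — area = 330.00 mm²; (rotated 10° about Z; rotation is an isometry so areas/perimeters/island counts are preserved). At z = 19.52: the 16.5×20 cube contributes its full rectangle (area 330.00 mm²); the cube at (6.5, 2) (footprint 5.5×9) is included at this height (area 49.50 mm²); After the difference (first − rest): starting from the 16.5×20 cube (330.00 mm²), the 5.5×9 cube at (6.5, 2) lies wholly inside it (removes its full 49.50 mm² and its 29.00 mm outline becomes a hole wall) — area = 280.50 mm²; (rotated 10° about Z; rotation is an isometry so areas/perimeters/island counts are preserved). Checking containment: the cross-section at z = 19.52 is a subset of the cross-section at z = 8.

entirely on top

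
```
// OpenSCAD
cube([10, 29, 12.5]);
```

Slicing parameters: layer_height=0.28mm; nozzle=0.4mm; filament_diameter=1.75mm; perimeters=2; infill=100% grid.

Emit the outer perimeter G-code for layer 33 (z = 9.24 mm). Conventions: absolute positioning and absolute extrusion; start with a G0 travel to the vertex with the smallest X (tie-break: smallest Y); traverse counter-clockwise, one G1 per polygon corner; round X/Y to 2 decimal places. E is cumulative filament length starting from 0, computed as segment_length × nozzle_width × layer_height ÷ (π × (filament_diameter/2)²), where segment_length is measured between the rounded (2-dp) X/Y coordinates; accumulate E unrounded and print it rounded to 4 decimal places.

At z = 9.24 mm: the cube is present — its section is the full 10×29 rectangle. The outline is a single polygon with 4 vertices. Extrusion per mm of travel: 0.4 × 0.28 / (π × 0.875²) = 0.046564. Accumulating E over each segment gives final E = 3.6320.

G0 X0.00 Y0.00 Z9.24
G1 X10.00 Y0.00 E0.4656
G1 X10.00 Y29.00 E1.8160
G1 X0.00 Y29.00 E2.2816
G1 X0.00 Y0.00 E3.6320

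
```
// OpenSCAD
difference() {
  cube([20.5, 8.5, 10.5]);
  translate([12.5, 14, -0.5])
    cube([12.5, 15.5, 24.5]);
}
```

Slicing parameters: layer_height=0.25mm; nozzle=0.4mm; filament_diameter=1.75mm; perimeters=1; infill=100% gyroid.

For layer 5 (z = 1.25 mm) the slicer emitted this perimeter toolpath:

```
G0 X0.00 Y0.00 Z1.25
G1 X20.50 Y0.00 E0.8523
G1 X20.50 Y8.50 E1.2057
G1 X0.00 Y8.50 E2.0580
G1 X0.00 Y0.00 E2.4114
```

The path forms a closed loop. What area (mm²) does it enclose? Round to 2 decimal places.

Apply the shoelace formula to the sequence of (X, Y) vertices; enclosed area = 174.25 mm².

174.25 mm²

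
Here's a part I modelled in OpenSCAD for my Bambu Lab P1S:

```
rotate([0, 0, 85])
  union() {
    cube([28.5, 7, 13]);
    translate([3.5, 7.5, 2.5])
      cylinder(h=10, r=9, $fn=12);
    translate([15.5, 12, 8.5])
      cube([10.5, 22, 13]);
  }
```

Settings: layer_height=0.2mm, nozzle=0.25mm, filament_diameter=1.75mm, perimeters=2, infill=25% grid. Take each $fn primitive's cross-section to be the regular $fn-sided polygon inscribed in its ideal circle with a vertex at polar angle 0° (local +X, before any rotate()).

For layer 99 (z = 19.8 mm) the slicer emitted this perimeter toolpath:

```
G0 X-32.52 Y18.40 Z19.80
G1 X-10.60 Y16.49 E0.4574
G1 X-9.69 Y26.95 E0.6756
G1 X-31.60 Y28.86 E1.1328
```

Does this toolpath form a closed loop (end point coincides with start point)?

no

Start point (G0): (-32.52, 18.40). End point (last G1): the path does not return to the start — open.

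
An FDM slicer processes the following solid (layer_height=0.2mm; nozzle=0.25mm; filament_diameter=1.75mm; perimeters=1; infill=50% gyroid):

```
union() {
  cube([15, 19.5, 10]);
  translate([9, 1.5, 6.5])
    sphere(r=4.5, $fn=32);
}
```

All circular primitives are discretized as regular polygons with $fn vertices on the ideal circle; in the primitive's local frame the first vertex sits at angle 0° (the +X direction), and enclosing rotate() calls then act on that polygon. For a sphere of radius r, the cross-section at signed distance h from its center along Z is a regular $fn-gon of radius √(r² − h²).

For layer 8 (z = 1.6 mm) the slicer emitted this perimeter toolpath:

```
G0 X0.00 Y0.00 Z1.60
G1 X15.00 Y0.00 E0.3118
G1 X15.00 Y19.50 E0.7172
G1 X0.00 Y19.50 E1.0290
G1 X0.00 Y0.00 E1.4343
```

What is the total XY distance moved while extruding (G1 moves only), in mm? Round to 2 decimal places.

69.00 mm

Sum the Euclidean lengths of each G1 segment: total = 69.00 mm.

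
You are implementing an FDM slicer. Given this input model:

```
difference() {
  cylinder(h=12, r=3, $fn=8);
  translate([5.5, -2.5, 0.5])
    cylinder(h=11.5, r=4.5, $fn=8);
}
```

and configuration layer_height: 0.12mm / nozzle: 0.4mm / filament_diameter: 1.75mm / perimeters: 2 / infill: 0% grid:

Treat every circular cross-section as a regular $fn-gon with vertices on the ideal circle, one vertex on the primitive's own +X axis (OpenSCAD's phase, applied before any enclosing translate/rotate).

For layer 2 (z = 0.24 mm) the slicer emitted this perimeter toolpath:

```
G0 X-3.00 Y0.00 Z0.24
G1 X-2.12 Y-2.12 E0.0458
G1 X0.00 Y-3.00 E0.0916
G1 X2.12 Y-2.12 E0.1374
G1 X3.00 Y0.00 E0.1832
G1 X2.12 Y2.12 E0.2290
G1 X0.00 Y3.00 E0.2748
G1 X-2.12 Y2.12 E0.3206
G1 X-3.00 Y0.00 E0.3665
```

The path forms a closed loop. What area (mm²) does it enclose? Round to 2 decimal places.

Apply the shoelace formula to the sequence of (X, Y) vertices; enclosed area = 25.44 mm².

25.44 mm²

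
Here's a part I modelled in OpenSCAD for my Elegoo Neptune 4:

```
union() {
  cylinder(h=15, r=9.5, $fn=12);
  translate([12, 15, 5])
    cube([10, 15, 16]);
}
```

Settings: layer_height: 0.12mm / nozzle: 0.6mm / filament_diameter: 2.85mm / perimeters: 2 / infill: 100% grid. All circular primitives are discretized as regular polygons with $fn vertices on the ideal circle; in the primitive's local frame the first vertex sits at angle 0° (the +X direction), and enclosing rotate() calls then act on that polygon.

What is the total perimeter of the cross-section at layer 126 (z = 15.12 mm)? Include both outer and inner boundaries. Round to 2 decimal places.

50.00 mm

At z = 15.12 mm: the cylinder does not reach this height (z outside [0, 15]); the 10×15 cube at (12, 15) contributes its full rectangle (perimeter 50.00 mm); Taking the union: only the 10×15 cube at (12, 15) is present, so the union is just that shape — boundary = 50.00 mm. Overall, the cross-section is a single solid region. Total boundary length (outer) = 50.00 mm.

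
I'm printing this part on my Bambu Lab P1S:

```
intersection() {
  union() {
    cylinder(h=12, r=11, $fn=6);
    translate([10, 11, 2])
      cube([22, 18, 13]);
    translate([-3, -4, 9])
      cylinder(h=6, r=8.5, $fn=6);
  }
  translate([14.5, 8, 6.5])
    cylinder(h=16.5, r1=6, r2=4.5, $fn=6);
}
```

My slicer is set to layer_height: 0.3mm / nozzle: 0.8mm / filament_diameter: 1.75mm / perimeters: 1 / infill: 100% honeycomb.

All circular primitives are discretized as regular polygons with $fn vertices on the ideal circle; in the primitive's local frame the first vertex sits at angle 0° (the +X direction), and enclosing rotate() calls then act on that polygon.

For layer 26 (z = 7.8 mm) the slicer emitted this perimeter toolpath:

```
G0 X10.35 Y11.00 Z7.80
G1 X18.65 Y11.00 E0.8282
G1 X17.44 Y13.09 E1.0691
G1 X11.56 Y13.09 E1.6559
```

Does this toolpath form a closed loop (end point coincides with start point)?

no

Start point (G0): (10.35, 11.00). End point (last G1): the path does not return to the start — open.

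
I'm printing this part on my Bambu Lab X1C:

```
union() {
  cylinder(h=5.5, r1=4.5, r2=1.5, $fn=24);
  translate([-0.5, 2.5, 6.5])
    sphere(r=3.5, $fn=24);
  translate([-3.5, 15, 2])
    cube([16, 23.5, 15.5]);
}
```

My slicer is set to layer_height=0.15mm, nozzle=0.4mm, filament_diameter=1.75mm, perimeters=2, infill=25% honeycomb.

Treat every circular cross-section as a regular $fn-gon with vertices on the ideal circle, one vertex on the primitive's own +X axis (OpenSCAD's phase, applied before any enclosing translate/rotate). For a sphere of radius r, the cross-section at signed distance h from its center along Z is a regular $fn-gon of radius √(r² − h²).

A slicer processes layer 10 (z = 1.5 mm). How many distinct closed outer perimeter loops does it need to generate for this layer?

At z = 1.5 mm: the cone (r1=4.5→r2=1.5) has section circumradius 3.682 here — a regular 24-gon; the sphere at (-0.5, 2.5) is not intersected at this z (|z−center|=5.000 > r=3.5); the cube at (-3.5, 15) is not intersected at this z (z outside [2, 17.5]); Taking the union: only the cone is present, so the union is just that shape — 1 connected region. The result has 1 disconnected region.

1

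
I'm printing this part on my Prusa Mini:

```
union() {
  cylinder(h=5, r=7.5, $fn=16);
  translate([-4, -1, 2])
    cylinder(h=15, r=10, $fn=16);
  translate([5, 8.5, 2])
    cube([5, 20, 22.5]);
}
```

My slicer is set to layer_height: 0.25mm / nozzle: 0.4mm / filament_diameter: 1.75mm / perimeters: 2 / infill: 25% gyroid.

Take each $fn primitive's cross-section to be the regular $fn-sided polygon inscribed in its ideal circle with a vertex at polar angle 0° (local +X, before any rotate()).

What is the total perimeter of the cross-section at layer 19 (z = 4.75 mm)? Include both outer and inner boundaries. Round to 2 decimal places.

114.53 mm

At z = 4.75 mm: the cylinder: section is a regular 16-gon, circumradius r=7.5 (perimeter = 2·16·7.500·sin(180°/16) = 46.82 mm); the cylinder at (-4, -1): section is a regular 16-gon, circumradius r=10 (perimeter = 2·16·10.000·sin(180°/16) = 62.43 mm); the cube at (5, 8.5) (footprint 5×20) is included at this height (perimeter 50.00 mm); Taking the union: the regions partially overlap (shared area 155.12 mm²), so the edge portions inside another operand are dropped and the merged outline is re-measured after clipping — boundary = 114.53 mm. Overall, the cross-section has 2 separate islands. Total boundary length (outer) = 114.53 mm.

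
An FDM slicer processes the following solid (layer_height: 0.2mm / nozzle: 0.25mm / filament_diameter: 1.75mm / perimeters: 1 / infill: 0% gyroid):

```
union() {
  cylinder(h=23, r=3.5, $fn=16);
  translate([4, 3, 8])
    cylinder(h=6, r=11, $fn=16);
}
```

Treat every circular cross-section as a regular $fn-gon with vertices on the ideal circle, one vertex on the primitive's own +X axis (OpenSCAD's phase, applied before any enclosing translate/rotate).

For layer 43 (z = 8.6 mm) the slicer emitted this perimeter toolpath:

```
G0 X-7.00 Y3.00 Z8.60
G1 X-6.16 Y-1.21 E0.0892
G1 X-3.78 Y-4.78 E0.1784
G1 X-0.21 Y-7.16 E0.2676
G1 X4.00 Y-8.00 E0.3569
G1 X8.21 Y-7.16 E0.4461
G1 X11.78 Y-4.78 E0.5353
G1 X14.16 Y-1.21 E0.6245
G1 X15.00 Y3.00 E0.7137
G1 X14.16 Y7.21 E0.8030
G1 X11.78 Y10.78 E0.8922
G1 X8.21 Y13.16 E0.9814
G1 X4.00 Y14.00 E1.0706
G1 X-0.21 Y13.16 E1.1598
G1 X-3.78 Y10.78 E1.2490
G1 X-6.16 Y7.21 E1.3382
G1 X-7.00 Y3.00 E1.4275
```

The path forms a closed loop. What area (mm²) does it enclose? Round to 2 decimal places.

370.40 mm²

Apply the shoelace formula to the sequence of (X, Y) vertices; enclosed area = 370.40 mm².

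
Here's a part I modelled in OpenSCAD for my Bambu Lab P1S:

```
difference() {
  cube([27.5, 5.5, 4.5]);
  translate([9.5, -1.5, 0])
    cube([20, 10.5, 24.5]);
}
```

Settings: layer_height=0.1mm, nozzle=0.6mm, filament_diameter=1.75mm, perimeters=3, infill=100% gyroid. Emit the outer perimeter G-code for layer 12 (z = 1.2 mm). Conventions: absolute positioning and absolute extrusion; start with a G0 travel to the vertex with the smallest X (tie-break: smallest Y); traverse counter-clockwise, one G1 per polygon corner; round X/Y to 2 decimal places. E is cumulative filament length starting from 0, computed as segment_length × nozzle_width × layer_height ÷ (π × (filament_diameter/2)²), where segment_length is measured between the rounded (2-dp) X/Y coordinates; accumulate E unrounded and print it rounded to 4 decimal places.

G0 X0.00 Y0.00 Z1.20
G1 X9.50 Y0.00 E0.2370
G1 X9.50 Y5.50 E0.3742
G1 X0.00 Y5.50 E0.6112
G1 X0.00 Y0.00 E0.7484

At z = 1.2 mm: the cube is present — its section is the full 27.5×5.5 rectangle; the cube at (9.5, -1.5) is present — its section is the full 20×10.5 rectangle; After the difference (first − rest): starting from the 27.5×5.5 cube, the 20×10.5 cube at (9.5, -1.5) partially overlaps it — only the 99.00 mm² overlap (of its 210.00 mm²) is removed, clipping the outline — 1 connected region. The outline is a single polygon with 4 vertices. Extrusion per mm of travel: 0.6 × 0.1 / (π × 0.875²) = 0.024945. Accumulating E over each segment gives final E = 0.7484.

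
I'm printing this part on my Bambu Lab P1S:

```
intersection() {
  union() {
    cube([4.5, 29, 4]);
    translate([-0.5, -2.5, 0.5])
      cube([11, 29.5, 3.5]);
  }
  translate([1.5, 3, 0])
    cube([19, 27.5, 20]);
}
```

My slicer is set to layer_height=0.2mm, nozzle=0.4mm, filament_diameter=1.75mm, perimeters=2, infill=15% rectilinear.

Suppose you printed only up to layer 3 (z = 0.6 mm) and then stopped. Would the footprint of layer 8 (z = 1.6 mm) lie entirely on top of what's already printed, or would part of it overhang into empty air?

entirely on top

Compare the two slices. At z = 0.6: the cube (footprint 4.5×29) is included at this height (area 130.50 mm²); the 11×29.5 cube at (-0.5, -2.5) contributes its full rectangle (area 324.50 mm²); Taking the union: the regions partially overlap — summed areas 455.00 mm² minus the doubly-counted overlap 121.50 mm² gives 333.50 mm² — area = 333.50 mm²; the cube at (1.5, 3) is present — its section is the full 19×27.5 rectangle (area 522.50 mm²); After intersecting: the 19×27.5 cube at (1.5, 3) partially overlaps that combined region; clipping to the common part keeps 222.00 mm² — area = 222.00 mm². At z = 1.6: the 4.5×29 cube contributes its full rectangle (area 130.50 mm²); the 11×29.5 cube at (-0.5, -2.5) contributes its full rectangle (area 324.50 mm²); Merging all regions: the regions partially overlap — summed areas 455.00 mm² minus the doubly-counted overlap 121.50 mm² gives 333.50 mm² — area = 333.50 mm²; the 19×27.5 cube at (1.5, 3) contributes its full rectangle (area 522.50 mm²); Taking the intersection: the 19×27.5 cube at (1.5, 3) partially overlaps the result so far; clipping to the common part keeps 222.00 mm² — area = 222.00 mm². Checking containment: the cross-section at z = 1.6 is a subset of the cross-section at z = 0.6.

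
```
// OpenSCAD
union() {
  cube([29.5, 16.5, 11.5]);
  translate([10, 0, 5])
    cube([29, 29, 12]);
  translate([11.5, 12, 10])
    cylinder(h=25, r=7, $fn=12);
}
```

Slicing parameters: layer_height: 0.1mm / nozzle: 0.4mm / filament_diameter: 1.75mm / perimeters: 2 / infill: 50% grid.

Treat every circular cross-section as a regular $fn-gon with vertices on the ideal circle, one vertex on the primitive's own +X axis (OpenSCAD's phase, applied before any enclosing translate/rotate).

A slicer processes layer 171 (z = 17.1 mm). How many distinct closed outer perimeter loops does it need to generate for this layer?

At z = 17.1 mm: the cube does not reach this height (z outside [0, 11.5]); the cube at (10, 0) is absent (z outside [5, 17]); the cylinder at (11.5, 12): section is a regular 12-gon, circumradius r=7; Combining (union): only the r=7 cylinder at (11.5, 12) is present, so the union is just that shape — 1 connected region. The result has 1 disconnected region.

1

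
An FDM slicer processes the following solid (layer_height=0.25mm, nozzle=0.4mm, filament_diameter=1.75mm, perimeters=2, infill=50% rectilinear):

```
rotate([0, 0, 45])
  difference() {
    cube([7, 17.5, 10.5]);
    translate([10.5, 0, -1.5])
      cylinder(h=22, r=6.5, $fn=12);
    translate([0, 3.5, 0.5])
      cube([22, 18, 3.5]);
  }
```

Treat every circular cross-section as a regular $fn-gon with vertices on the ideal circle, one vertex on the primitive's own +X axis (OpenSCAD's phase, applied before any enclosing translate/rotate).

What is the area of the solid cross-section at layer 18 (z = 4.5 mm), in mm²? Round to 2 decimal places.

At z = 4.5 mm: the cube is present — its section is the full 7×17.5 rectangle (area 122.50 mm²); the r=6.5 cylinder at (10.5, 0) contributes a regular 12-gon of circumradius 6.5 (area = (12/2)·6.500²·sin(360°/12) = 126.75 mm²); the cube at (0, 3.5) is absent (z outside [0.5, 4]); Subtracting the remaining from the first: starting from the 7×17.5 cube (122.50 mm²), the r=6.5 cylinder at (10.5, 0) partially overlaps it — only the 10.60 mm² overlap (of its 126.75 mm²) is removed, clipping the outline — area = 111.90 mm²; (rotated 45° about Z; rotation is an isometry so areas/perimeters/island counts are preserved). Overall, the cross-section is a single solid region. Net area = 111.90 mm².

111.90 mm²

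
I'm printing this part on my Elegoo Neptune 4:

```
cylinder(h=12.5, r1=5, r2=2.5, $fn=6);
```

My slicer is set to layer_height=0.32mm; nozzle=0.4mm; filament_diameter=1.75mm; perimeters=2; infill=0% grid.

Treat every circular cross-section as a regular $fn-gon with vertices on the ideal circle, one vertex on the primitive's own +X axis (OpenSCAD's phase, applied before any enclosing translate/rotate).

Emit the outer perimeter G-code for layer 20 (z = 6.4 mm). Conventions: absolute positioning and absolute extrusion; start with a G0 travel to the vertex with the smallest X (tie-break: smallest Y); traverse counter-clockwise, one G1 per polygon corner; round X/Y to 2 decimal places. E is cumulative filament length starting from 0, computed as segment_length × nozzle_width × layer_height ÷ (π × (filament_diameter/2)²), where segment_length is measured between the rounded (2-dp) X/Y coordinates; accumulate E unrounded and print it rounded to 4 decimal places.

At z = 6.4 mm: the cone (r1=5→r2=2.5) has section circumradius 3.720 here — a regular 6-gon. The outline is a single polygon with 6 vertices. Extrusion per mm of travel: 0.4 × 0.32 / (π × 0.875²) = 0.053216. Accumulating E over each segment gives final E = 1.1875.

G0 X-3.72 Y0.00 Z6.40
G1 X-1.86 Y-3.22 E0.1979
G1 X1.86 Y-3.22 E0.3959
G1 X3.72 Y0.00 E0.5937
G1 X1.86 Y3.22 E0.7916
G1 X-1.86 Y3.22 E0.9896
G1 X-3.72 Y0.00 E1.1875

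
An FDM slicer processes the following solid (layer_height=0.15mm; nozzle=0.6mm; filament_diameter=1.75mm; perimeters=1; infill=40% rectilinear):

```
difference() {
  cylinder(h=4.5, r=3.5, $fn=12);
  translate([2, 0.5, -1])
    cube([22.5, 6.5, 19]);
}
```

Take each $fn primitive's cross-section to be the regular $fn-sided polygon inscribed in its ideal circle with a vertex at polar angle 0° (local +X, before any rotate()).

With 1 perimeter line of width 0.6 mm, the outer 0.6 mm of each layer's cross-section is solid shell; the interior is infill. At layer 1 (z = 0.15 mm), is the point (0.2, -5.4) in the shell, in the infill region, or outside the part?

outside

At z = 0.15 mm: the r=3.5 cylinder gives a regular 12-gon of circumradius 3.5 (constant along its height); the cube at (2, 0.5) is present — its section is the full 22.5×6.5 rectangle; After the difference (first − rest): starting from the r=3.5 cylinder, the 22.5×6.5 cube at (2, 0.5) partially overlaps it — only the 2.03 mm² overlap (of its 146.25 mm²) is removed, clipping the outline — 1 connected region. Overall, the cross-section is a single solid region. The nearest boundary edge runs (1.75, -3.03)→(-0.00, -3.50); distance from the point to it = 1.91 mm. The point is not inside any of the regions above, so it lies outside the cross-section (1.91 mm from the nearest boundary).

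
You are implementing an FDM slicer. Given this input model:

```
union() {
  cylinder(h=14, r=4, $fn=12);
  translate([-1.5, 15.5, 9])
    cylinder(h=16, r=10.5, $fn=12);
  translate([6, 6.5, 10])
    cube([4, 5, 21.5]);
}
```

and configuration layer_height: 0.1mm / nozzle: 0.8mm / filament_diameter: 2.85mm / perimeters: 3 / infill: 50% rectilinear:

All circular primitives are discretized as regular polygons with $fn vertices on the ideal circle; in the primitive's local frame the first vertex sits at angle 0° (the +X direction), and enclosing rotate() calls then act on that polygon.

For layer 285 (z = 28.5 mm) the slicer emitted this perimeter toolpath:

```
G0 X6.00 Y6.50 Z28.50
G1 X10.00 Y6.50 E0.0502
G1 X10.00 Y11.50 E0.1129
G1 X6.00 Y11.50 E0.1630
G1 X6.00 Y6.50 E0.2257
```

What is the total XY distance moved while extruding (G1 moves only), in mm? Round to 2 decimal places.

Sum the Euclidean lengths of each G1 segment: total = 18.00 mm.

18.00 mm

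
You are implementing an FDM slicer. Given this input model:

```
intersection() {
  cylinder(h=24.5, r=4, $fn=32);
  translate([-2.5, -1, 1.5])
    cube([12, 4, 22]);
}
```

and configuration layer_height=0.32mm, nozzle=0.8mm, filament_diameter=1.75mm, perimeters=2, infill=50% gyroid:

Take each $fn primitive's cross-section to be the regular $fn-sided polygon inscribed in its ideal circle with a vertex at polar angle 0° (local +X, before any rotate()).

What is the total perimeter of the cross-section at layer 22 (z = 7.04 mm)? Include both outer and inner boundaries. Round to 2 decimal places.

At z = 7.04 mm: the cylinder: section is a regular 32-gon, circumradius r=4 (perimeter = 2·32·4.000·sin(180°/32) = 25.09 mm); the cube at (-2.5, -1) is present — its section is the full 12×4 rectangle (perimeter 32.00 mm); After intersecting: the 12×4 cube at (-2.5, -1) partially overlaps the r=4 cylinder; clipping to the common part keeps 24.66 mm² — boundary = 19.90 mm. Overall, the cross-section is a single solid region. Total boundary length (outer) = 19.90 mm.

19.90 mm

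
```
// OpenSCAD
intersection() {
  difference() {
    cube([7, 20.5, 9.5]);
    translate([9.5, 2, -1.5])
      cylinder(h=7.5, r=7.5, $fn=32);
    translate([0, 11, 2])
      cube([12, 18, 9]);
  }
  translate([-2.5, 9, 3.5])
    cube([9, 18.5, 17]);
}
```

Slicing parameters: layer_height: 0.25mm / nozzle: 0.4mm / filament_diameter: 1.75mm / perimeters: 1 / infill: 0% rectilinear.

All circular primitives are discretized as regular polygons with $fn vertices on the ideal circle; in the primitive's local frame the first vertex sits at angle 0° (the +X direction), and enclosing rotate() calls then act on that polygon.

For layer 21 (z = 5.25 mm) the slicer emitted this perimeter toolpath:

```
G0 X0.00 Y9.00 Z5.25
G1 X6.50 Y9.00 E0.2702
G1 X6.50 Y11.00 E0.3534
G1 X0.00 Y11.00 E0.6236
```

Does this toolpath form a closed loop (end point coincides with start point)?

no

Start point (G0): (0.00, 9.00). End point (last G1): the path does not return to the start — open.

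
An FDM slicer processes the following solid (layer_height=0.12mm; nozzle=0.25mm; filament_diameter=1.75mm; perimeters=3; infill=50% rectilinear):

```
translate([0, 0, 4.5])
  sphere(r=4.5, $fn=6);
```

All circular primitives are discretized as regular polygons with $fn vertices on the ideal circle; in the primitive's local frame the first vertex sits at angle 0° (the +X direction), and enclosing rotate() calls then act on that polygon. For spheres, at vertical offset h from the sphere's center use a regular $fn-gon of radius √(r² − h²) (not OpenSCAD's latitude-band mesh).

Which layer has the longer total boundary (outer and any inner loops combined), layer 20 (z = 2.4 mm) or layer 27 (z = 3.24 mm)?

layer 27 (z = 3.24 mm)

Layer 20 (z = 2.4): the sphere: section is a regular 6-gon, circumradius = √(r²−h²) = √(4.5²−2.1²) = 3.980 (perimeter = 2·6·3.980·sin(180°/6) = 23.88 mm). So its perimeter = 23.88 mm. Layer 27 (z = 3.24): the r=4.5 sphere slices to a regular 6-gon of circumradius 4.320 (√(r²−h²) with h=1.26 from center) (perimeter = 2·6·4.320·sin(180°/6) = 25.92 mm). So its perimeter = 25.92 mm. Layer 27 is larger (25.92 vs 23.88 mm).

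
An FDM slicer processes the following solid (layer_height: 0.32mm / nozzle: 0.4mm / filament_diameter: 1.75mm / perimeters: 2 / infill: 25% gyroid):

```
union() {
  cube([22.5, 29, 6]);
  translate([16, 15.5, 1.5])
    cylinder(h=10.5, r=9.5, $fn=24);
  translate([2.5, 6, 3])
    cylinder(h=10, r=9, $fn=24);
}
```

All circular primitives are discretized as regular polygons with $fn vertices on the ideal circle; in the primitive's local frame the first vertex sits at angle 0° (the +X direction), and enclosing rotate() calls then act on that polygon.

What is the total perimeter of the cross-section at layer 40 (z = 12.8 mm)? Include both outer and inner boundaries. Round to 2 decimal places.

At z = 12.8 mm: the cube does not reach this height (z outside [0, 6]); the cylinder at (16, 15.5) is not intersected at this z (z outside [1.5, 12]); the r=9 cylinder at (2.5, 6) contributes a regular 24-gon of circumradius 9 (perimeter = 2·24·9.000·sin(180°/24) = 56.39 mm); Combining (union): only the r=9 cylinder at (2.5, 6) is present, so the union is just that shape — boundary = 56.39 mm. Overall, the cross-section is a single solid region. Total boundary length (outer) = 56.39 mm.

56.39 mm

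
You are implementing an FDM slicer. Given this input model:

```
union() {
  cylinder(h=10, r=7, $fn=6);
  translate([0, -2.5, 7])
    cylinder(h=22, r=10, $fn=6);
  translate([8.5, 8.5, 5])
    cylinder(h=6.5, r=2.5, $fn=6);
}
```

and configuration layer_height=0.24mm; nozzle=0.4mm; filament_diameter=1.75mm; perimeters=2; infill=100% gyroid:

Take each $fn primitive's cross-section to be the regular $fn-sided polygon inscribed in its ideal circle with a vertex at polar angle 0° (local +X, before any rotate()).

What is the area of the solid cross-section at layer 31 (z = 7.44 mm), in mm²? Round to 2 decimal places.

276.05 mm²

At z = 7.44 mm: the cylinder: section is a regular 6-gon, circumradius r=7 (area = (6/2)·7.000²·sin(360°/6) = 127.31 mm²); the r=10 cylinder at (0, -2.5) contributes a regular 6-gon of circumradius 10 (area = (6/2)·10.000²·sin(360°/6) = 259.81 mm²); the r=2.5 cylinder at (8.5, 8.5) contributes a regular 6-gon of circumradius 2.5 (area = (6/2)·2.500²·sin(360°/6) = 16.24 mm²); Combining (union): the regions partially overlap — summed areas 403.35 mm² minus the doubly-counted overlap 127.31 mm² gives 276.05 mm² — area = 276.05 mm². Overall, the cross-section has 2 separate islands. Net area = 276.05 mm².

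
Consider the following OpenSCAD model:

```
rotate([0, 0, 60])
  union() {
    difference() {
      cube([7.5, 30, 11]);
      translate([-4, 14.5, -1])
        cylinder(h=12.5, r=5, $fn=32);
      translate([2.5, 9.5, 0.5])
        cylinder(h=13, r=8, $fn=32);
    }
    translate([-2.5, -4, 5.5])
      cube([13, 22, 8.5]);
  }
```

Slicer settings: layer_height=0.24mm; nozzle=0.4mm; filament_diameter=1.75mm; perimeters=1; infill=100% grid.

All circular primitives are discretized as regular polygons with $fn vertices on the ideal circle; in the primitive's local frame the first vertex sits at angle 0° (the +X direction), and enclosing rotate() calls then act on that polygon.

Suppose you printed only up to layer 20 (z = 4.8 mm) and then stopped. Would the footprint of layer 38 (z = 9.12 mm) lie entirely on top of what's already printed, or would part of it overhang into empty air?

part overhangs

Compare the two slices. At z = 4.8: the 7.5×30 cube contributes its full rectangle (area 225.00 mm²); the r=5 cylinder at (-4, 14.5) gives a regular 32-gon of circumradius 5 (constant along its height) (area = (32/2)·5.000²·sin(360°/32) = 78.04 mm²); the cylinder at (2.5, 9.5): section is a regular 32-gon, circumradius r=8 (area = (32/2)·8.000²·sin(360°/32) = 199.77 mm²); Taking the first minus the rest: starting from the 7.5×30 cube (225.00 mm²), the r=5 cylinder at (-4, 14.5) partially overlaps it — only the 3.99 mm² overlap (of its 78.04 mm²) is removed, clipping the outline; the r=8 cylinder at (2.5, 9.5) partially overlaps it — only the 109.43 mm² overlap (of its 199.77 mm²) is removed, clipping the outline — area = 111.59 mm²; the cube at (-2.5, -4) is absent (z outside [5.5, 14]); Combining (union): only the result so far is present, so the union is just that shape — area = 111.59 mm²; (rotated 60° about Z; rotation is an isometry so areas/perimeters/island counts are preserved). At z = 9.12: the cube is present — its section is the full 7.5×30 rectangle (area 225.00 mm²); the cylinder at (-4, 14.5): section is a regular 32-gon, circumradius r=5 (area = (32/2)·5.000²·sin(360°/32) = 78.04 mm²); the r=8 cylinder at (2.5, 9.5) gives a regular 32-gon of circumradius 8 (constant along its height) (area = (32/2)·8.000²·sin(360°/32) = 199.77 mm²); After the difference (first − rest): starting from the 7.5×30 cube (225.00 mm²), the r=5 cylinder at (-4, 14.5) partially overlaps it — only the 3.99 mm² overlap (of its 78.04 mm²) is removed, clipping the outline; the r=8 cylinder at (2.5, 9.5) partially overlaps it — only the 109.43 mm² overlap (of its 199.77 mm²) is removed, clipping the outline — area = 111.59 mm²; the cube at (-2.5, -4) (footprint 13×22) is included at this height (area 286.00 mm²); Merging all regions: the regions partially overlap — summed areas 397.59 mm² minus the doubly-counted overlap 21.59 mm² gives 376.00 mm² — area = 376.00 mm²; (rotated 60° about Z; rotation is an isometry so areas/perimeters/island counts are preserved). Checking containment: at z = 9.12 the cross-section extends beyond the z = 4.8 cross-section by about 264.41 mm².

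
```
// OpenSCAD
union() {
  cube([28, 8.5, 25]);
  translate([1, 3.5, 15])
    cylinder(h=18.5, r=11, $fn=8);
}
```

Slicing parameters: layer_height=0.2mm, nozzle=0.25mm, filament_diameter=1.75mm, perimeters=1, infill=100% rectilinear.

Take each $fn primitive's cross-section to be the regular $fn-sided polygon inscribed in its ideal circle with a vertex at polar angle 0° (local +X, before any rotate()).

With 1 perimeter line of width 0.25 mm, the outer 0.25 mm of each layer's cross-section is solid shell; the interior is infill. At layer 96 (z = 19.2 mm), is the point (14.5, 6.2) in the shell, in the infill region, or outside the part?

infill

At z = 19.2 mm: the 28×8.5 cube contributes its full rectangle; the r=11 cylinder at (1, 3.5) gives a regular 8-gon of circumradius 11 (constant along its height); Taking the union: the regions partially overlap (shared area 94.29 mm²), so overlapping operands fuse into one piece — 1 connected region. Overall, the cross-section is a single solid region. The nearest boundary edge runs (9.93, 8.50)→(28.00, 8.50); distance from the point to it = 2.30 mm. The point is inside the cross-section and 2.30 mm from the nearest boundary — more than the 0.25 mm shell width (1 × 0.25), so it's in the infill interior.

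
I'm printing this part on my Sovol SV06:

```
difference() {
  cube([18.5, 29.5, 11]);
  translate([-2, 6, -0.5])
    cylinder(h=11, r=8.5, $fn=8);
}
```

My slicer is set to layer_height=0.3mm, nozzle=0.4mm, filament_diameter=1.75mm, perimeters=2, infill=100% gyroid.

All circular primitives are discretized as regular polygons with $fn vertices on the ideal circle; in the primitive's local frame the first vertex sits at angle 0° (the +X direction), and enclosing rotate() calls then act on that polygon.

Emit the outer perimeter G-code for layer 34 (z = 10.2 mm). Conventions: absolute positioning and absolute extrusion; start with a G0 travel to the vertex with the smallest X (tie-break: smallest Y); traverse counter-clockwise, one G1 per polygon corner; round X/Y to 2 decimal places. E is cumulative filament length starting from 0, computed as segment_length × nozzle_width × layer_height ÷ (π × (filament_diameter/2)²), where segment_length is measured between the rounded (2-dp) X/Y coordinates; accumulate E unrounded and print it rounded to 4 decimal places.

G0 X0.00 Y13.67 Z10.20
G1 X4.01 Y12.01 E0.2165
G1 X6.50 Y6.00 E0.5411
G1 X4.01 Y0.00 E0.8652
G1 X18.50 Y0.00 E1.5881
G1 X18.50 Y29.50 E3.0598
G1 X0.00 Y29.50 E3.9828
G1 X0.00 Y13.67 E4.7726

At z = 10.2 mm: the 18.5×29.5 cube contributes its full rectangle; the r=8.5 cylinder at (-2, 6) contributes a regular 8-gon of circumradius 8.5; After the difference (first − rest): starting from the 18.5×29.5 cube, the r=8.5 cylinder at (-2, 6) partially overlaps it — only the 66.46 mm² overlap (of its 204.35 mm²) is removed, clipping the outline — 1 connected region. The outline is a single polygon with 7 vertices. Extrusion per mm of travel: 0.4 × 0.3 / (π × 0.875²) = 0.049890. Accumulating E over each segment gives final E = 4.7726.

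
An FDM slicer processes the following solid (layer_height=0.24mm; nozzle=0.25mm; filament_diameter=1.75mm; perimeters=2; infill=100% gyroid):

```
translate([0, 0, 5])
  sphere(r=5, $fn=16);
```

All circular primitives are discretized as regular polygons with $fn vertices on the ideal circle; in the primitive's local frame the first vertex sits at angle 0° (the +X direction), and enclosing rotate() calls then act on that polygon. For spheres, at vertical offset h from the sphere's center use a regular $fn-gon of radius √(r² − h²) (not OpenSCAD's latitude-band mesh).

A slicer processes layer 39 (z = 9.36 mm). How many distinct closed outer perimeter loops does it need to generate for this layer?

1

At z = 9.36 mm: the r=5 sphere slices to a regular 16-gon of circumradius 2.448 (√(r²−h²) with h=4.36 from center). The result has 1 disconnected region.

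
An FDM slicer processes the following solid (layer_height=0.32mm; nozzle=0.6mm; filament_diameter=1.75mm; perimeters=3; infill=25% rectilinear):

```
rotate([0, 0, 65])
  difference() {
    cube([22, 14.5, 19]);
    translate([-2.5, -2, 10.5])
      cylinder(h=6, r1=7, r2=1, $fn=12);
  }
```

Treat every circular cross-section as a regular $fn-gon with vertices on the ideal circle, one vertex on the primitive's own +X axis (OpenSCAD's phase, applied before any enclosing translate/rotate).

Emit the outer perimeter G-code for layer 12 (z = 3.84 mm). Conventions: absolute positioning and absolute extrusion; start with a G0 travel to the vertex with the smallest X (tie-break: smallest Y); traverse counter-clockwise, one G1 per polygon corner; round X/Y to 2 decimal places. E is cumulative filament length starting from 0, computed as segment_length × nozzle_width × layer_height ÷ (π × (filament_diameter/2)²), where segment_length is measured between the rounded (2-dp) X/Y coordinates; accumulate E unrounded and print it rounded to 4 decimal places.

G0 X-13.14 Y6.13 Z3.84
G1 X0.00 Y0.00 E1.1574
G1 X9.30 Y19.94 E2.9137
G1 X-3.84 Y26.07 E4.0711
G1 X-13.14 Y6.13 E5.8274

At z = 3.84 mm: the 22×14.5 cube contributes its full rectangle; the cone at (-2.5, -2) is absent (z outside [10.5, 16.5]); Subtracting the remaining from the first: none of the subtracted shapes is present at this height, so the 22×14.5 cube is unchanged — 1 connected region; (whole slice rotated 65° about Z — lengths, areas and connectivity unchanged). The outline is a single polygon with 4 vertices. Extrusion per mm of travel: 0.6 × 0.32 / (π × 0.875²) = 0.079824. Accumulating E over each segment gives final E = 5.8274.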